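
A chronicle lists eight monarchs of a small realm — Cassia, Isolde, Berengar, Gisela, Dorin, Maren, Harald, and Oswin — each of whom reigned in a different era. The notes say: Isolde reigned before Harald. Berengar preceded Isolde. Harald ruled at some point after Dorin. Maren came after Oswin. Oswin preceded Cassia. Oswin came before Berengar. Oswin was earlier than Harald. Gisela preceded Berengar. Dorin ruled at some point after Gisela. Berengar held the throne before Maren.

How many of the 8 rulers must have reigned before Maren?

Directly stated before Maren: Berengar and Oswin.
Gisela reaches Maren via Gisela → Berengar → Maren.
No chain forces Cassia (or any of the others) ahead of Maren.
That's Berengar, Gisela, and Oswin — 3 in all.

3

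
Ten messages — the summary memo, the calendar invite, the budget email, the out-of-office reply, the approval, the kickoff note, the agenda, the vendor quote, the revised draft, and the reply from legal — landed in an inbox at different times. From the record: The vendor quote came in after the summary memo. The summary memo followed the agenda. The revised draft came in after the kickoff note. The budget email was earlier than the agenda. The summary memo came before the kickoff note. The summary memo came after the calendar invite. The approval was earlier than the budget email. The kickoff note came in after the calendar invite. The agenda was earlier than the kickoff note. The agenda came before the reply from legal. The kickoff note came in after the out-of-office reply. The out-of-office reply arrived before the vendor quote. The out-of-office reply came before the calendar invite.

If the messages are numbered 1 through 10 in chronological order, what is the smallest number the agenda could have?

3

The approval and the budget email must both come before the agenda — 2 forced predecessors.
Nothing else is forced ahead of the agenda, so its earliest slot is position 2 + 1 = 3.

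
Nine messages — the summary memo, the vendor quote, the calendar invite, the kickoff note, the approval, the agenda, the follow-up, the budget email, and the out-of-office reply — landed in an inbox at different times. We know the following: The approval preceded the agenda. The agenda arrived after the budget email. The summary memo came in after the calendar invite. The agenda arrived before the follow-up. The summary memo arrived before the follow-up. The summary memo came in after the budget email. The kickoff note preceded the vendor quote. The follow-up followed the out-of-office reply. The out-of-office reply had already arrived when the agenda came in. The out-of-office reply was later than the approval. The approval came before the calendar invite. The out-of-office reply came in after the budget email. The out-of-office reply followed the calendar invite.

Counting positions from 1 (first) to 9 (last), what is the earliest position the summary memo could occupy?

4

The approval, the budget email, and the calendar invite must all come before the summary memo — 3 forced predecessors.
Nothing else is forced ahead of the summary memo, so its earliest slot is position 3 + 1 = 4.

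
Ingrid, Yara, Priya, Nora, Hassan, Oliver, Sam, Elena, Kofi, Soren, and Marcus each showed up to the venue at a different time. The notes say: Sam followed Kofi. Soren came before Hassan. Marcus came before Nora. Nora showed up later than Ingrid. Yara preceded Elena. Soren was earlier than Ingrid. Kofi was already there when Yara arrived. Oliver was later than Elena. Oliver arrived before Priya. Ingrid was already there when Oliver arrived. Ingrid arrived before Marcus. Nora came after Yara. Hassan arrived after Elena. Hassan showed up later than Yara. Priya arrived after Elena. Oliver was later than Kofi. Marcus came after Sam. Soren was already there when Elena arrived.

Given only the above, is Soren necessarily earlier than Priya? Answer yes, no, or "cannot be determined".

yes

Chain the constraints: Soren → Elena → Priya. Each link is directly stated, so Soren comes before Priya.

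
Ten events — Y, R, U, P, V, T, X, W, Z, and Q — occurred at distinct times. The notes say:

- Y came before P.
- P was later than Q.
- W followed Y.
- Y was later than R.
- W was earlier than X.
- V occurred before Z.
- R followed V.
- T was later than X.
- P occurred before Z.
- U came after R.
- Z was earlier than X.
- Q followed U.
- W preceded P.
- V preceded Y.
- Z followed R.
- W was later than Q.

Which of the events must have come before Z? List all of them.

P, Q, R, U, V, W, Y

Directly stated before Z: P, R, and V.
Q reaches Z via Q → P → Z.
U reaches Z via U → Q → P → Z.
W reaches Z via W → P → Z.
Likewise Y reaches Z by chaining the stated constraints.
No chain forces T (or any of the others) ahead of Z.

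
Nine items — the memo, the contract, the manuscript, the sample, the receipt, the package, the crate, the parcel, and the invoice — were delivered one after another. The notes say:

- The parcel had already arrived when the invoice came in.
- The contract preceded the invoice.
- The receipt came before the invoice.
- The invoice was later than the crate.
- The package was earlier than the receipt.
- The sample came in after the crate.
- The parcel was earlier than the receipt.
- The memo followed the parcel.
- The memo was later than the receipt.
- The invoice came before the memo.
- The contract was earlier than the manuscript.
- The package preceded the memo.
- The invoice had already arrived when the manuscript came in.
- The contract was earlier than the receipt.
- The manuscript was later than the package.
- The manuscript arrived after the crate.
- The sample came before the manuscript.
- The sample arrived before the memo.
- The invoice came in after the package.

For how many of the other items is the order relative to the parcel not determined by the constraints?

Forced after the parcel: the invoice, the manuscript, the memo, and the receipt.
That leaves the contract, the crate, the package, and the sample with no forced order relative to the parcel — 4.

4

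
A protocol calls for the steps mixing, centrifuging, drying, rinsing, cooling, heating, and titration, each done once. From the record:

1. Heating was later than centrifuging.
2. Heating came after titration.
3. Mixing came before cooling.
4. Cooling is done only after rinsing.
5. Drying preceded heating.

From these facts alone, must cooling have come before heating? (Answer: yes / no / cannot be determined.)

cannot be determined

No chain of stated constraints runs from cooling to heating, and none runs from heating to cooling either.
So the relative order of cooling and heating is not fixed by the given facts.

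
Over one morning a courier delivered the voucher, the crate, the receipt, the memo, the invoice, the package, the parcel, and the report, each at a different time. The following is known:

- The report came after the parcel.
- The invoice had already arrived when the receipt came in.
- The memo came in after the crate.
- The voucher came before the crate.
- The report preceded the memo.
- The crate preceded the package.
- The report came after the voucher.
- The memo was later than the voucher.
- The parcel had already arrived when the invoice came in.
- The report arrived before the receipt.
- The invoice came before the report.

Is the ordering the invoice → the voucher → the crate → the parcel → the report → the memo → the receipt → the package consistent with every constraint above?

no

The constraints require the parcel before the invoice, but in the proposed sequence the invoice appears ahead of the parcel. That one violation is enough.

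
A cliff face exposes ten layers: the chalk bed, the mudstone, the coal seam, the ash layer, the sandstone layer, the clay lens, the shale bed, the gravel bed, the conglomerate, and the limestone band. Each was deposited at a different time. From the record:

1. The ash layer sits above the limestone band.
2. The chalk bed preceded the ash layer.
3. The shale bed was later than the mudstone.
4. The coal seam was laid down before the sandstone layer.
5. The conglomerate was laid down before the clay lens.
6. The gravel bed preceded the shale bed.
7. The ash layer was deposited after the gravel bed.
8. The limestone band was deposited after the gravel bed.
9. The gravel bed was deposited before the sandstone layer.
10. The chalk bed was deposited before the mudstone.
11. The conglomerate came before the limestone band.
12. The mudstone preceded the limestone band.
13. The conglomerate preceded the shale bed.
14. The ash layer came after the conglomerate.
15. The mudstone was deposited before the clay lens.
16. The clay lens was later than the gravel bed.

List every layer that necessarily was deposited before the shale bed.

Directly stated before the shale bed: the conglomerate, the gravel bed, and the mudstone.
The chalk bed reaches the shale bed via the chalk bed → the mudstone → the shale bed.
No chain forces the limestone band (or any of the others) ahead of the shale bed.

the chalk bed, the conglomerate, the gravel bed, the mudstone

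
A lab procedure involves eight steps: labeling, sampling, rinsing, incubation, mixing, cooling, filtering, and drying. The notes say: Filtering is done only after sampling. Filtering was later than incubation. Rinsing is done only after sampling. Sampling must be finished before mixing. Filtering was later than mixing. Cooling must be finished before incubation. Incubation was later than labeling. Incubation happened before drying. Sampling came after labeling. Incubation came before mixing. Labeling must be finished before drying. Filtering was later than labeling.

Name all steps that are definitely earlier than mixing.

Directly stated before mixing: incubation and sampling.
Cooling reaches mixing via cooling → incubation → mixing.
Labeling reaches mixing via labeling → incubation → mixing.

cooling, incubation, labeling, sampling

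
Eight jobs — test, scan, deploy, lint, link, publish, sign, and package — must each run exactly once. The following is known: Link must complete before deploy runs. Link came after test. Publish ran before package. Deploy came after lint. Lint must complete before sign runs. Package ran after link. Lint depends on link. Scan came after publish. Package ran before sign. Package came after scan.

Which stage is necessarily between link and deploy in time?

lint

Tracing the constraints gives link → lint → deploy, so lint sits after link and before deploy.
No other stage is forced both after link and before deploy.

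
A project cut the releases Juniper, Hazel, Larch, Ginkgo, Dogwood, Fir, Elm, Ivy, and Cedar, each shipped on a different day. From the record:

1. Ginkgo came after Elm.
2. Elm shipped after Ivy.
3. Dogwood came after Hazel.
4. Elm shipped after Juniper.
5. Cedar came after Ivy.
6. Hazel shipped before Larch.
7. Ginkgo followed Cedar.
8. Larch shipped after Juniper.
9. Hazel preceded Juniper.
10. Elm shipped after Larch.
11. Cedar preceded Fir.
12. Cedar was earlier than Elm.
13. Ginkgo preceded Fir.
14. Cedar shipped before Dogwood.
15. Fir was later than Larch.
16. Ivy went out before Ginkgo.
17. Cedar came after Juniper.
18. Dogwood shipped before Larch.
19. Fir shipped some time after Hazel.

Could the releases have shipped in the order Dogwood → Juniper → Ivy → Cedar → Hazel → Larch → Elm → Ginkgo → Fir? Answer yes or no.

The constraints require Hazel before Dogwood, but in the proposed sequence Dogwood appears ahead of Hazel. That one violation is enough.

no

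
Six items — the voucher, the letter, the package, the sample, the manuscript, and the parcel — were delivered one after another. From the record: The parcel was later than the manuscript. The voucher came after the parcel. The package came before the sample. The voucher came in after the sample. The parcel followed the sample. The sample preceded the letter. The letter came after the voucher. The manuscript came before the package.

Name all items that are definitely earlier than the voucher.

Directly stated before the voucher: the parcel and the sample.
The manuscript reaches the voucher via the manuscript → the parcel → the voucher.
The package reaches the voucher via the package → the sample → the voucher.
No chain forces the letter ahead of the voucher.

the manuscript, the package, the parcel, the sample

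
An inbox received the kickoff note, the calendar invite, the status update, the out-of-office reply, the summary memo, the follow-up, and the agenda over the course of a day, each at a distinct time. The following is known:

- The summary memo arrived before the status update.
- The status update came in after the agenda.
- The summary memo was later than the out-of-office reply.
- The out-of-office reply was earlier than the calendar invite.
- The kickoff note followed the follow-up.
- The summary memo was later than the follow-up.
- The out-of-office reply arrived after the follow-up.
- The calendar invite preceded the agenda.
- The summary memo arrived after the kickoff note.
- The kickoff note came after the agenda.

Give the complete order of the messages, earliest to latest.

the follow-up, the out-of-office reply, the calendar invite, the agenda, the kickoff note, the summary memo, the status update

The constraints fix every adjacent pair, so only one ordering works:
the follow-up → the out-of-office reply → the calendar invite → the agenda → the kickoff note → the summary memo → the status update.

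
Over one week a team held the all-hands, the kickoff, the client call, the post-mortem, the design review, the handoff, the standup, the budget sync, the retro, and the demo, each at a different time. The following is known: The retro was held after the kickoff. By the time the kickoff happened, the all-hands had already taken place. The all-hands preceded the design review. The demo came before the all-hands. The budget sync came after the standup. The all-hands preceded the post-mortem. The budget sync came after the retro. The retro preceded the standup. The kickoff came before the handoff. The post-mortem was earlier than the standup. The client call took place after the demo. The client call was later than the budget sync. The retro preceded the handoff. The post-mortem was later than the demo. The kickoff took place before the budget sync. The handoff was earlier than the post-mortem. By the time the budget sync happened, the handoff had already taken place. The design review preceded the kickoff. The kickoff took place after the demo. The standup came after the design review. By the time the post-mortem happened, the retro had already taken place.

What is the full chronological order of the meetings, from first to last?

the demo, the all-hands, the design review, the kickoff, the retro, the handoff, the post-mortem, the standup, the budget sync, the client call

The constraints fix every adjacent pair, so only one ordering works:
the demo → the all-hands → the design review → the kickoff → the retro → the handoff → the post-mortem → the standup → the budget sync → the client call.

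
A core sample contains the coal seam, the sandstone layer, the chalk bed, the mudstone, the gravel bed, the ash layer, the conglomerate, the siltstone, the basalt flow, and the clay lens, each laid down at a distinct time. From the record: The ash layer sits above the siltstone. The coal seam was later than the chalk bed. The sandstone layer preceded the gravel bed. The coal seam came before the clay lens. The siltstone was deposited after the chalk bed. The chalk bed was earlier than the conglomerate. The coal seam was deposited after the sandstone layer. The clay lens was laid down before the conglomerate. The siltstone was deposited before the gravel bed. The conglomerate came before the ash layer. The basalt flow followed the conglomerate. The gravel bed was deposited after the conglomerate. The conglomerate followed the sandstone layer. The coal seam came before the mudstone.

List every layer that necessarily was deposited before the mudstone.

Directly stated before the mudstone: the coal seam.
The chalk bed reaches the mudstone via the chalk bed → the coal seam → the mudstone.
The sandstone layer reaches the mudstone via the sandstone layer → the coal seam → the mudstone.

the chalk bed, the coal seam, the sandstone layer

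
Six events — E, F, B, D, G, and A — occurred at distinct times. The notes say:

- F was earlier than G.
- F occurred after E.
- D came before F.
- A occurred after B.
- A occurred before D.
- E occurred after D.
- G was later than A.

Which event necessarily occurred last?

G

Every other event has a chain of constraints placing it before G, so G is last.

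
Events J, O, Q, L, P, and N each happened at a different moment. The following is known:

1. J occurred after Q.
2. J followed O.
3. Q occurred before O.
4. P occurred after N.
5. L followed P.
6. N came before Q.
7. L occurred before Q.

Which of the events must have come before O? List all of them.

L, N, P, Q

Directly stated before O: Q.
L reaches O via L → Q → O.
N reaches O via N → Q → O.
P reaches O via P → L → Q → O.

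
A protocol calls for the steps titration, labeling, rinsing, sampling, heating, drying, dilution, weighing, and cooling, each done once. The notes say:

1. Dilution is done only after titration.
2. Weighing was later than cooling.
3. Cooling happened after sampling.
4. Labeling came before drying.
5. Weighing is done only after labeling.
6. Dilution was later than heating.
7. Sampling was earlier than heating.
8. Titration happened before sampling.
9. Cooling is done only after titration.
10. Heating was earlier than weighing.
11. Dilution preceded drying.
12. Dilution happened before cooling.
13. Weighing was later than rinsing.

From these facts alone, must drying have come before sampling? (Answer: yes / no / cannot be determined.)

Tracing the constraints gives sampling → heating → dilution → drying, so sampling must come before drying.
That means drying cannot be before sampling.

no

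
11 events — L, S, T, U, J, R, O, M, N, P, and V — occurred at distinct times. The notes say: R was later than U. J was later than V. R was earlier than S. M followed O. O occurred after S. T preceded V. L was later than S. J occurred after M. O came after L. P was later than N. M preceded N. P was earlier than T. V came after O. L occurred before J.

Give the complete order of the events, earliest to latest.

U, R, S, L, O, M, N, P, T, V, J

The constraints fix every adjacent pair, so only one ordering works:
U → R → S → L → O → M → N → P → T → V → J.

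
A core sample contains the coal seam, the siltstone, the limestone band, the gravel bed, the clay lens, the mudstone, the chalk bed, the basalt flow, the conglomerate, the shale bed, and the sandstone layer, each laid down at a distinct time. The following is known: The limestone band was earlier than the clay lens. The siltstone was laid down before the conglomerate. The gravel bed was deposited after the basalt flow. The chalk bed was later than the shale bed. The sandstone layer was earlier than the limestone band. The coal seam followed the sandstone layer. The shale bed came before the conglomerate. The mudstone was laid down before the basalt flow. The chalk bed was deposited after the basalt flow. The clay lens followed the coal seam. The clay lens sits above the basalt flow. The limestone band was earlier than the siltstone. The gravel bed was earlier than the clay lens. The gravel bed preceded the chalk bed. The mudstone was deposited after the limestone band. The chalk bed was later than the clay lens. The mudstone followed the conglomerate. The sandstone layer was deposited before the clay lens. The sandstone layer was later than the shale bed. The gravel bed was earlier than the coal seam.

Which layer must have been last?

the chalk bed

Every other layer has a chain of constraints placing it before the chalk bed, so the chalk bed is last.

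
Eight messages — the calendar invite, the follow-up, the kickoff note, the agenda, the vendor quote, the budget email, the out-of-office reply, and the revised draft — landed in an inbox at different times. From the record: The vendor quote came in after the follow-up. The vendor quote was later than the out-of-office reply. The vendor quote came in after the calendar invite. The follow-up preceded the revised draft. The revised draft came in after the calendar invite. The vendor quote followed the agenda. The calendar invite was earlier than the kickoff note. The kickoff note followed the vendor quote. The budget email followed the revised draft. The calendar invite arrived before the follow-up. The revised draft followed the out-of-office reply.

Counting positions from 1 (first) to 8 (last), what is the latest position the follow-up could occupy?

The follow-up must come before the budget email, the kickoff note, the revised draft, and the vendor quote — 4 messages forced after it.
Everything else can be placed before the follow-up in some valid order, so the follow-up can sit as late as position 8 − 4 = 4.

4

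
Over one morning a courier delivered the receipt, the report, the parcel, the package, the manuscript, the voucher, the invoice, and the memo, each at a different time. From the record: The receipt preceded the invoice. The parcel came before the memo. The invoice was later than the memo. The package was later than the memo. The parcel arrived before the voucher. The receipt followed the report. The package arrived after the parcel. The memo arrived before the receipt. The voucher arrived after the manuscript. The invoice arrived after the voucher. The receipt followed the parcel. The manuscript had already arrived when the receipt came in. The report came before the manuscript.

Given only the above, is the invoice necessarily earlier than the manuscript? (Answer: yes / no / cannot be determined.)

no

Tracing the constraints gives the manuscript → the receipt → the invoice, so the manuscript must come before the invoice.
That means the invoice cannot be before the manuscript.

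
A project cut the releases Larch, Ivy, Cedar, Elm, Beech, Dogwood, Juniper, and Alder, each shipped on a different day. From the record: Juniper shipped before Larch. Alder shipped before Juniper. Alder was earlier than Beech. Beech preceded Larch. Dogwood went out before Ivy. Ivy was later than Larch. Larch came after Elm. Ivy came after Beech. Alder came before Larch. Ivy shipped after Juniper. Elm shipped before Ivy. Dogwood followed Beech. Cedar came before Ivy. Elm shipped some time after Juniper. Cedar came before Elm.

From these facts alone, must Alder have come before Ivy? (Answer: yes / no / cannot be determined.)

yes

Chain the constraints: Alder → Larch → Ivy. Each link is directly stated, so Alder comes before Ivy.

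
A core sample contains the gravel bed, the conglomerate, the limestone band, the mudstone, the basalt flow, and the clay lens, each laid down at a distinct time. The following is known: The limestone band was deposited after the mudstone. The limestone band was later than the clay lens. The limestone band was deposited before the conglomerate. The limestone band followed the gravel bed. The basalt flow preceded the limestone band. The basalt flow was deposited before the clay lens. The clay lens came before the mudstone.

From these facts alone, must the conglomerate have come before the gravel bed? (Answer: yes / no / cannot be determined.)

Tracing the constraints gives the gravel bed → the limestone band → the conglomerate, so the gravel bed must come before the conglomerate.
That means the conglomerate cannot be before the gravel bed.

no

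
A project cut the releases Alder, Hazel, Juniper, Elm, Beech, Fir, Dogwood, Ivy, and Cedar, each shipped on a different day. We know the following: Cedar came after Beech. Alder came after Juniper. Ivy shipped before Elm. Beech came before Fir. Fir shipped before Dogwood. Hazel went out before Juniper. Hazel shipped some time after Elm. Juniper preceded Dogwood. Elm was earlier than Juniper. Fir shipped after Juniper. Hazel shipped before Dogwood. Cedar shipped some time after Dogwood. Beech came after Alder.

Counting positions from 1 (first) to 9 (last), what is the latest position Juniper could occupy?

4

Juniper must come before Alder, Beech, Cedar, Dogwood, and Fir — 5 releases forced after it.
Everything else can be placed before Juniper in some valid order, so Juniper can sit as late as position 9 − 5 = 4.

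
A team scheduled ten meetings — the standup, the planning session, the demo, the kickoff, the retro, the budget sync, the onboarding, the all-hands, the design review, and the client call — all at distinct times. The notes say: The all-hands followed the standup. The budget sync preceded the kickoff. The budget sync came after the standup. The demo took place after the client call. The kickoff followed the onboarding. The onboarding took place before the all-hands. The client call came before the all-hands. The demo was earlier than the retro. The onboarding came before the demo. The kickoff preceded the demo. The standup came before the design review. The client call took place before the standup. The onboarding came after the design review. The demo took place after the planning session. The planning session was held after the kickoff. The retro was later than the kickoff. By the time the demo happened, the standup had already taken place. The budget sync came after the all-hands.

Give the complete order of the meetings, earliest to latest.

The constraints fix every adjacent pair, so only one ordering works:
the client call → the standup → the design review → the onboarding → the all-hands → the budget sync → the kickoff → the planning session → the demo → the retro.

the client call, the standup, the design review, the onboarding, the all-hands, the budget sync, the kickoff, the planning session, the demo, the retro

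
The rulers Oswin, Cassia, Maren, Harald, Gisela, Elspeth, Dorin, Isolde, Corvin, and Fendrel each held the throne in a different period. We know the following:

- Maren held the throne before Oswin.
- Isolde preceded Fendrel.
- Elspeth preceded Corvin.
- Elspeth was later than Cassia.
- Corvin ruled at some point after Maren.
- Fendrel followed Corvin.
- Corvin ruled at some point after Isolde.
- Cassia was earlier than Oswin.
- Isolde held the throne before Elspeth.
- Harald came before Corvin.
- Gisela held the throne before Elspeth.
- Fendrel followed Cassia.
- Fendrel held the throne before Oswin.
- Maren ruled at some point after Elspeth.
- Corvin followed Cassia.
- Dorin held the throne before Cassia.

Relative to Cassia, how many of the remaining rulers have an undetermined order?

Forced before Cassia: Dorin; forced after Cassia: Corvin, Elspeth, Fendrel, Maren, and Oswin.
That leaves Gisela, Harald, and Isolde with no forced order relative to Cassia — 3.

3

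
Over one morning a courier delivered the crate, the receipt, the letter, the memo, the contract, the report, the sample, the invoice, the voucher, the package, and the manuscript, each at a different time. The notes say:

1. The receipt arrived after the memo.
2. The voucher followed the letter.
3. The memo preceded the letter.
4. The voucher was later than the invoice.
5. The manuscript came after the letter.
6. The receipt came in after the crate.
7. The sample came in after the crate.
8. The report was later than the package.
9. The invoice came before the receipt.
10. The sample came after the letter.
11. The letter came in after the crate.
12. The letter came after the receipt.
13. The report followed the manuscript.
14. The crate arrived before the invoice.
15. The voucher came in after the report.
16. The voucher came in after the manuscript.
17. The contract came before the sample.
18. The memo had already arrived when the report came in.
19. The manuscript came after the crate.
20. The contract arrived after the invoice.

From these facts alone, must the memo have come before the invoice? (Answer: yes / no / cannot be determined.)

cannot be determined

No chain of stated constraints runs from the memo to the invoice, and none runs from the invoice to the memo either.
So the relative order of the memo and the invoice is not fixed by the given facts.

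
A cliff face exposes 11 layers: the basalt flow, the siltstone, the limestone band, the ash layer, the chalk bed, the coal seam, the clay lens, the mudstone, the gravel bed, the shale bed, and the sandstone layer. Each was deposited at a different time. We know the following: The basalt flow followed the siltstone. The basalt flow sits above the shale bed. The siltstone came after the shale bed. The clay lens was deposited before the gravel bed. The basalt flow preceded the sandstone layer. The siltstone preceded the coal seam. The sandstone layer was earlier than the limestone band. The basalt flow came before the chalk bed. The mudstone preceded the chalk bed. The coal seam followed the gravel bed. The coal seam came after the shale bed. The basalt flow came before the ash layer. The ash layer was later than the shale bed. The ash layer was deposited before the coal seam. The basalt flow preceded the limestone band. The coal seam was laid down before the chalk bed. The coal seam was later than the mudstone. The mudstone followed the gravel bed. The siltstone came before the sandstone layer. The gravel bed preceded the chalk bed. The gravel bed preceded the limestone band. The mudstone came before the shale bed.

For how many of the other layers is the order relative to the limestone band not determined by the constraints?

Forced before the limestone band: the basalt flow, the clay lens, the gravel bed, the mudstone, the sandstone layer, the shale bed, and the siltstone.
That leaves the ash layer, the chalk bed, and the coal seam with no forced order relative to the limestone band — 3.

3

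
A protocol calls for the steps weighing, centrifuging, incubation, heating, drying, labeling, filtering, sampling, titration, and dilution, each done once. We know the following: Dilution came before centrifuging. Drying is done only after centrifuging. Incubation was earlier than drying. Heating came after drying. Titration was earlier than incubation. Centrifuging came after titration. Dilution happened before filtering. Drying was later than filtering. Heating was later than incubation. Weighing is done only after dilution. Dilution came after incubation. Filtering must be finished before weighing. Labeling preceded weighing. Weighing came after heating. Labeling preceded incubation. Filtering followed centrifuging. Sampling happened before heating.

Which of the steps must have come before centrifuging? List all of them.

Directly stated before centrifuging: dilution and titration.
Incubation reaches centrifuging via incubation → dilution → centrifuging.
Labeling reaches centrifuging via labeling → incubation → dilution → centrifuging.

dilution, incubation, labeling, titration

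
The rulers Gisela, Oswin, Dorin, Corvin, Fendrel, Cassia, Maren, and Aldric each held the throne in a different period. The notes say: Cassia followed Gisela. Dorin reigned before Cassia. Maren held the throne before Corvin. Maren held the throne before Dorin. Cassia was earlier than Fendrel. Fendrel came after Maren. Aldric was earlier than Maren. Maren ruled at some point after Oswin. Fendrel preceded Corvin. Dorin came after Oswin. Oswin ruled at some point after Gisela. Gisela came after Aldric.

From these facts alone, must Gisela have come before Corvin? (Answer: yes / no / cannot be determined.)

yes

Chain the constraints: Gisela → Cassia → Fendrel → Corvin. Each link is directly stated, so Gisela comes before Corvin.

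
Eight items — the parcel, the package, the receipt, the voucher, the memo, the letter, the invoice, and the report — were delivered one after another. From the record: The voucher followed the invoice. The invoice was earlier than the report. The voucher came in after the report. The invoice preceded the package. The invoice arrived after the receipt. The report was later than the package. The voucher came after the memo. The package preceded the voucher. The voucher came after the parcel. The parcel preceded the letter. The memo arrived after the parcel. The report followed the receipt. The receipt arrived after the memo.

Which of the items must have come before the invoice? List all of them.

the memo, the parcel, the receipt

Directly stated before the invoice: the receipt.
The memo reaches the invoice via the memo → the receipt → the invoice.
The parcel reaches the invoice via the parcel → the memo → the receipt → the invoice.
No chain forces the voucher (or any of the others) ahead of the invoice.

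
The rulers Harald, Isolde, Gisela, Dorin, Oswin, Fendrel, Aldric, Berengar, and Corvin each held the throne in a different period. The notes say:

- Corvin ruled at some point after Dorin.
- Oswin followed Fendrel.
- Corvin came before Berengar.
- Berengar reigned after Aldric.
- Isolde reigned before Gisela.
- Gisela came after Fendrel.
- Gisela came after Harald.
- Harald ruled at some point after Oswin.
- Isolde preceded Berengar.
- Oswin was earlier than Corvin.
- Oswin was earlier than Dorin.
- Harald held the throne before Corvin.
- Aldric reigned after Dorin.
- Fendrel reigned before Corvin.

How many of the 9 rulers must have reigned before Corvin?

4

Directly stated before Corvin: Dorin, Fendrel, Harald, and Oswin.
No chain forces Gisela (or any of the others) ahead of Corvin.
That's Dorin, Fendrel, Harald, and Oswin — 4 in all.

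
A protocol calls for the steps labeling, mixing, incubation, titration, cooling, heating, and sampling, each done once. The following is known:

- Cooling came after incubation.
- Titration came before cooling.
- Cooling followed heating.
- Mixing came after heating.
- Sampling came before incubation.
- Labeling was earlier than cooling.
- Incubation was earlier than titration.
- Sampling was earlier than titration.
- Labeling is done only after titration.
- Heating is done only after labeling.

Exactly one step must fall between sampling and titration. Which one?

incubation

Tracing the constraints gives sampling → incubation → titration, so incubation sits after sampling and before titration.
No other step is forced both after sampling and before titration.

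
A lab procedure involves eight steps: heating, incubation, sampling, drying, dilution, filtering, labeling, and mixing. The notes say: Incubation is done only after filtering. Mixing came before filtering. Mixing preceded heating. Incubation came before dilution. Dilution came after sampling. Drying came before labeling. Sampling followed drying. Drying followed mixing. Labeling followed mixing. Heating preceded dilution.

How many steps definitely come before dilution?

Directly stated before dilution: heating, incubation, and sampling.
Drying reaches dilution via drying → sampling → dilution.
Filtering reaches dilution via filtering → incubation → dilution.
Mixing reaches dilution via mixing → heating → dilution.
That's drying, filtering, heating, incubation, mixing, and sampling — 6 in all.

6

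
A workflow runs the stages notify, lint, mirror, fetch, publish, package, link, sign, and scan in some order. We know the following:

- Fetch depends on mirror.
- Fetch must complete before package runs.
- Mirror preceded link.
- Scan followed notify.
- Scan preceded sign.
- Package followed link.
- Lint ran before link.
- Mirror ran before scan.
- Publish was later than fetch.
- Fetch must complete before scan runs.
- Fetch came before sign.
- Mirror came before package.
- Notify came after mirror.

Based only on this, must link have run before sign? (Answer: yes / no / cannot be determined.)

cannot be determined

No chain of stated constraints runs from link to sign, and none runs from sign to link either.
So the relative order of link and sign is not fixed by the given facts.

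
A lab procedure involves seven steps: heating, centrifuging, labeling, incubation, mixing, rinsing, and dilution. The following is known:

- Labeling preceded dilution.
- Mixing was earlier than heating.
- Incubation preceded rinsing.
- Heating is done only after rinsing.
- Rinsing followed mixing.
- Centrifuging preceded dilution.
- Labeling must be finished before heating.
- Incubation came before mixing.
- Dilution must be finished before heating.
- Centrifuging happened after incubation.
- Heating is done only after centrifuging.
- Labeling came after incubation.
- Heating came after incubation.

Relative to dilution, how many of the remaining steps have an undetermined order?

2

Forced before dilution: centrifuging, incubation, and labeling; forced after dilution: heating.
That leaves mixing and rinsing with no forced order relative to dilution — 2.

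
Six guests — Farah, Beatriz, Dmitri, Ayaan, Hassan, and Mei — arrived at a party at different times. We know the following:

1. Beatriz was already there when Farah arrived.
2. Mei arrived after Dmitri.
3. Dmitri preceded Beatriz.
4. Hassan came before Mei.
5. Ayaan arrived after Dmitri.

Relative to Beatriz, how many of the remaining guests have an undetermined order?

3

Forced before Beatriz: Dmitri; forced after Beatriz: Farah.
That leaves Ayaan, Hassan, and Mei with no forced order relative to Beatriz — 3.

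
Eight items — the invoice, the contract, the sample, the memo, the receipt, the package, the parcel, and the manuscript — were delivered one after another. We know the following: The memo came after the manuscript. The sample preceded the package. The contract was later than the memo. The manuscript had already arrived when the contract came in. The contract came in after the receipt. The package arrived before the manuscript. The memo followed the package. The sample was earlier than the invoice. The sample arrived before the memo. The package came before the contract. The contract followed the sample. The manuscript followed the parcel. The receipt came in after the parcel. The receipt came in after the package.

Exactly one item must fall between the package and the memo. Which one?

the manuscript

Tracing the constraints gives the package → the manuscript → the memo, so the manuscript sits after the package and before the memo.
No other item is forced both after the package and before the memo.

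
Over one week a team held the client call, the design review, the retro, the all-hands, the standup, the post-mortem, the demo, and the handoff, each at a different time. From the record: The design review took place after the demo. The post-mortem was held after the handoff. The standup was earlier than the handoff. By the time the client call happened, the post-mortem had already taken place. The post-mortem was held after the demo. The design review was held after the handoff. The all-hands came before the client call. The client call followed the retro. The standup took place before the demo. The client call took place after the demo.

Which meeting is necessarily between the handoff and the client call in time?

the post-mortem

Tracing the constraints gives the handoff → the post-mortem → the client call, so the post-mortem sits after the handoff and before the client call.
No other meeting is forced both after the handoff and before the client call.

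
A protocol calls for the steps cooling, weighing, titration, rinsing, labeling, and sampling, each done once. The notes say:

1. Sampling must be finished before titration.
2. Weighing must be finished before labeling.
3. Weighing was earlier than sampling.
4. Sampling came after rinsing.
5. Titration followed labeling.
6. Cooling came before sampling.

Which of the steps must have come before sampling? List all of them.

Directly stated before sampling: cooling, rinsing, and weighing.
No chain forces titration (or any of the others) ahead of sampling.

cooling, rinsing, weighing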